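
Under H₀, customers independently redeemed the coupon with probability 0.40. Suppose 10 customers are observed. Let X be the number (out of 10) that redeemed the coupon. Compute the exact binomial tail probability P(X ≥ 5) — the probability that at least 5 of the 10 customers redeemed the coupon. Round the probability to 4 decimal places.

P = 0.3669

X is binomial with n = 10 and p = 0.40.
P(X ≥ 5) = Σ_{j=5}^{10} C(10,j)·0.40^j·0.60^{10−j}.
= 0.200658 + 0.111477 + 0.042467 + 0.010617 + 0.001573 + 0.000105 = 0.3669.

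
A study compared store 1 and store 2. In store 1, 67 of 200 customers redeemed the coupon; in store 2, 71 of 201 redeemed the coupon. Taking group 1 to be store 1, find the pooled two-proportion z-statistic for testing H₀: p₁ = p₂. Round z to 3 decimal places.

p̂₁ = 67/200 = 0.33500, p̂₂ = 71/201 = 0.35323.
Pooled p̂ = (67+71)/(200+201) = 138/401 = 0.34414.
SE = √[p̂(1−p̂)(1/n₁+1/n₂)] = √[0.34414·0.65586·(1/200+1/201)] ≈ 0.047450.
z = -0.01823/0.047450 = -0.384.

z = -0.384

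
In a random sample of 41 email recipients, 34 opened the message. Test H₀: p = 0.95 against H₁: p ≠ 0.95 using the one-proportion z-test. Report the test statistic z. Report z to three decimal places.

Sample proportion p̂ = 34/41 = 0.82927.
SE₀ = √(0.95·0.05/41) = 0.034037.
Test statistic: z = -0.12073/0.034037 = -3.547.

z = -3.547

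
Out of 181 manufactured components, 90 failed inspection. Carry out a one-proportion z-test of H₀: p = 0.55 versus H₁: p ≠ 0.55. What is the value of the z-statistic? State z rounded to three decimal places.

p̂ = 90/181 = 0.49724.
Null standard error: √(0.55·0.45/181) = √0.001367403 = 0.036978.
Test statistic: z = -0.05276/0.036978 = -1.427.

z = -1.427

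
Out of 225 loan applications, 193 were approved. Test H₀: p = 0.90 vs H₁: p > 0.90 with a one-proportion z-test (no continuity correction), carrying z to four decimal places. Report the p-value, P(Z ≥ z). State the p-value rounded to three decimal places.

p-value = 0.983

p̂ = 193/225 = 0.85778.
Null standard error: √(0.90·0.10/225) = √0.000400000 = 0.020000.
z = (p̂ − p₀)/SE = (193/225 − 0.90)/0.020000 ≈ -2.1111.
p-value = P(Z ≥ z) with z = -2.1111 → 0.983.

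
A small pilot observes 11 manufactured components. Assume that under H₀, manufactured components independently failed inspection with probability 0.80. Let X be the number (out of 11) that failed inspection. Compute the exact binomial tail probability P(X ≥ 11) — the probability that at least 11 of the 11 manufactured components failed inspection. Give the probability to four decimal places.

P = 0.0859

X ~ Binomial(n=11, p=0.80).
P(X ≥ 11) = C(11,11)·0.80^11·0.20^0.
= 0.085899 = 0.0859.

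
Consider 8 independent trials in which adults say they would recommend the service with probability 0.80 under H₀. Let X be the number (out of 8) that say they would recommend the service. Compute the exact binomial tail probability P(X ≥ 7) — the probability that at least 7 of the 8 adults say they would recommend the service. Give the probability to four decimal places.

X is binomial with n = 8 and p = 0.80.
P(X ≥ 7) = C(8,7)·0.80^7·0.20^1 + C(8,8)·0.80^8·0.20^0.
= 0.335544 + 0.167772 = 0.5033.

P = 0.5033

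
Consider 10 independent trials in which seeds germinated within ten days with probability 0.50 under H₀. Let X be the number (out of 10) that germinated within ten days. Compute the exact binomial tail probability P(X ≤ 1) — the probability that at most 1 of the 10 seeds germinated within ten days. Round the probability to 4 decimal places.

X ~ Binomial(n=10, p=0.50).
P(X ≤ 1) = C(10,0)·0.50^0·0.50^10 + C(10,1)·0.50^1·0.50^9.
= 0.000977 + 0.009766 = 0.0107.

P = 0.0107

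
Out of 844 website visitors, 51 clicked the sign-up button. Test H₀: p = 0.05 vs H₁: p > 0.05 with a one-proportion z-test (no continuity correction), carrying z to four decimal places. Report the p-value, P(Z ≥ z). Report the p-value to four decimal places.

Sample proportion p̂ = 51/844 = 0.06043.
Null standard error: √(0.05·0.95/844) = √0.000056280 = 0.007502.
Test statistic (full precision, shown to 4 dp): z = (51/844 − 0.05)/SE₀ ≈ 1.3898.
From the standard normal, P(Z ≥ z) = 0.0823.

p-value = 0.0823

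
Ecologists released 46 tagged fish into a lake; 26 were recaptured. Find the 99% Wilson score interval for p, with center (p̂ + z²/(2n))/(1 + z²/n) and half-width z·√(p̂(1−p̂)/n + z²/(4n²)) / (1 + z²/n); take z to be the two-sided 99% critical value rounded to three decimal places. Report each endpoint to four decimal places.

Here p̂ = 26/46 = 0.56522 and z = 2.576 (z² = 6.635776).
Denominator 1 + z²/n = 1 + 6.635776/46 = 1.144256.
Adjusted center: (0.56522 + z²/(2n))/1.144256 = 0.55700.
Radicand: p̂(1−p̂)/n + z²/(4n²) = 0.005342319 + 0.000784000 = 0.006126319.
Half-width = 2.576·√0.006126319/1.144256 = 0.17621.
Interval: 0.55700 ± 0.17621 → (0.3808, 0.7332).

(0.3808, 0.7332)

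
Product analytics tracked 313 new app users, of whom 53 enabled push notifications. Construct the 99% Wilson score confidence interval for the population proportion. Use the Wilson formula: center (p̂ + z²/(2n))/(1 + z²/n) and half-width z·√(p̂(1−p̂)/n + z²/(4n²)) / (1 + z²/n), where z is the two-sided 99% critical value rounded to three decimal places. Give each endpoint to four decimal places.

Here p̂ = 53/313 = 0.16933 and z = 2.576 (z² = 6.635776).
1 + z²/n = 1.021201.
Adjusted center: (0.16933 + z²/(2n))/1.021201 = 0.17619.
Radicand: p̂(1−p̂)/n + z²/(4n²) = 0.000449383 + 0.000016933 = 0.000466316.
Half-width = z·√(radicand)/denom = 2.576·0.021594/1.021201 = 0.05447.
CI: 0.17619 ± 0.05447 = (0.1217, 0.2307).

(0.1217, 0.2307)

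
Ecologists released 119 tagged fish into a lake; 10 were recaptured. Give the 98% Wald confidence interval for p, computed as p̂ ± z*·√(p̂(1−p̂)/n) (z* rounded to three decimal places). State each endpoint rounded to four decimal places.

(0.0249, 0.1432)

With x = 10 successes in n = 119, p̂ = 0.08403.
SE = √(p̂(1−p̂)/n) = √(0.076972/119) = 0.025433.
For 98% confidence, z* = 2.326.
Margin of error: 2.326 × 0.025433 = 0.05916.
Interval: 0.08403 ± 0.05916 → (0.0249, 0.1432).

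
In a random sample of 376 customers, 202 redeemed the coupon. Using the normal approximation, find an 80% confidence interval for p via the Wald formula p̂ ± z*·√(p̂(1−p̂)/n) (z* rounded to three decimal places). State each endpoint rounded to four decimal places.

With x = 202 successes in n = 376, p̂ = 0.53723.
Standard error of p̂: √(0.248614/376) = √0.000661206 = 0.025714.
For 80% confidence, z* = 1.282.
Margin = 1.282·0.025714 = 0.03297.
So the interval runs from 0.5043 to 0.5702.

(0.5043, 0.5702)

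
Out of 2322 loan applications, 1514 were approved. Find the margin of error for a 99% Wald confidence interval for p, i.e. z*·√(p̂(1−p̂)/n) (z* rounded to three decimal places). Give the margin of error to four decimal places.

Sample proportion p̂ = 1514/2322 = 0.65202.
SE = √(p̂(1−p̂)/n) = √(0.226889/2322) = 0.009885.
z* = 2.576 at the 99% level.
So ME = 0.0255.

ME = 0.0255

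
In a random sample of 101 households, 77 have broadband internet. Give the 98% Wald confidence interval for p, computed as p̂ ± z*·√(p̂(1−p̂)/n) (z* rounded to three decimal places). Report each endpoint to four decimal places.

With x = 77 successes in n = 101, p̂ = 0.76238.
Standard error of p̂: √(0.181159/101) = √0.001793651 = 0.042352.
For 98% confidence, z* = 2.326.
Margin = 2.326·0.042352 = 0.09851.
So the interval runs from 0.6639 to 0.8609.

(0.6639, 0.8609)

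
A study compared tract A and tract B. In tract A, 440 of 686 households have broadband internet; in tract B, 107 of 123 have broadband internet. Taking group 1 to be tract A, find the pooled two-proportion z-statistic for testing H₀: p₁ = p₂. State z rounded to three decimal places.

z = -4.987

Sample proportions: p̂₁ = 440/686 = 0.64140 and p̂₂ = 107/123 = 0.86992.
Pooled p̂ = (440+107)/(686+123) = 547/809 = 0.67614.
Pooled SE = √[0.2189735·0.00958781] ≈ 0.045820.
z = (p̂₁ − p̂₂)/SE = (0.64140 − 0.86992)/0.045820 = -0.22852/0.045820 = -4.987.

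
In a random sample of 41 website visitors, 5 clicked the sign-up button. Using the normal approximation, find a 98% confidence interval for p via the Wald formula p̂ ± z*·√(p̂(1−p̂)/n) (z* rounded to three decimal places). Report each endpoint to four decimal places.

p̂ = 5/41 = 0.12195.
SE = √(p̂(1−p̂)/n) = √(0.107079/41) = 0.051105.
For 98% confidence, z* = 2.326.
Margin of error: 2.326 × 0.051105 = 0.11887.
So the interval runs from 0.0031 to 0.2408.

(0.0031, 0.2408)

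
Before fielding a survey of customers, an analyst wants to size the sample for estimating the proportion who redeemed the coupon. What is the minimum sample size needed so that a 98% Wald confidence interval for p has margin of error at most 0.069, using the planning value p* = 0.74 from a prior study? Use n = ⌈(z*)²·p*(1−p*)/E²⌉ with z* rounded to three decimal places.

For 98% confidence, z* = 2.326.
p*(1−p*) = 0.1924.
(z*)²·p*(1−p*)/E² = 5.410276·0.1924/0.004761 = 218.638.
⌈218.638⌉ = 219.

n = 219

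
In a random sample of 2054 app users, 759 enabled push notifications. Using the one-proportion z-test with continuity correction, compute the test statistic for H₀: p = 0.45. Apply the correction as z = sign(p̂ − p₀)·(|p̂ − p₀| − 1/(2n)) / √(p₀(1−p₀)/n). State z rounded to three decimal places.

Sample proportion p̂ = 759/2054 = 0.36952. p̂ − p₀ = -0.080477.
Continuity correction 1/(2n) = 1/4108 = 0.000243.
Corrected numerator: |-0.080477| − 0.000243 = 0.080234.
Null standard error: √(0.45·0.55/2054) = √0.000120497 = 0.010977.
z = (−)0.080234/0.010977 = -7.309.

z = -7.309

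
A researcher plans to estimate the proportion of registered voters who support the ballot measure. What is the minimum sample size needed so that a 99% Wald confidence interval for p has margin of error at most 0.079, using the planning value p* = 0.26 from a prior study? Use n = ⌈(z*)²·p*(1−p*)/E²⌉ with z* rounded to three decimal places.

The 99% critical value is z* = 2.576.
p*(1−p*) = 0.26·0.74 = 0.1924.
Required n before rounding: 6.635776 × 0.1924 / 0.079² = 204.570.
Rounding up, n = 205.

n = 205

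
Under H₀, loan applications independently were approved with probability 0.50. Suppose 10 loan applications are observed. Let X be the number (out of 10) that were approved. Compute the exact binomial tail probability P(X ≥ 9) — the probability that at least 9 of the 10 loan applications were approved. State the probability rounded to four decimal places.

X ~ Binomial(n=10, p=0.50).
P(X ≥ 9) = C(10,9)·0.50^9·0.50^1 + C(10,10)·0.50^10·0.50^0.
= 0.009766 + 0.000977 = 0.0107.

P = 0.0107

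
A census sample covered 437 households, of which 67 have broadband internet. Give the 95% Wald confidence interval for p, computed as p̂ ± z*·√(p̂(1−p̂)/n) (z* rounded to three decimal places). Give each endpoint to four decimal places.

The sample proportion is 67/437 = 0.15332.
SE = √(p̂(1−p̂)/n) = √(0.129812/437) = 0.017235.
For 95% confidence, z* = 1.960.
Margin = 1.960·0.017235 = 0.03378.
So the interval runs from 0.1195 to 0.1871.

(0.1195, 0.1871)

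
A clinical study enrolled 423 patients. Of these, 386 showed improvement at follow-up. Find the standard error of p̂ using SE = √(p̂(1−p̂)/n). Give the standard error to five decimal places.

With x = 386 successes in n = 423, p̂ = 0.91253.
p̂(1−p̂) = 0.079819.
Dividing by n and taking the root: √0.000188697 = 0.01374.

SE = 0.01374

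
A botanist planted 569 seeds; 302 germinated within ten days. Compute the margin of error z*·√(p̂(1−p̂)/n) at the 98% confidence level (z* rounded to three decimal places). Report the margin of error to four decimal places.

ME = 0.0487

The sample proportion is 302/569 = 0.53076.
SE(p̂) = √(0.53076·0.46924/569) = 0.020921.
For 98% confidence, z* = 2.326.
Margin of error = z*·SE = 2.326 × 0.020921 = 0.0487.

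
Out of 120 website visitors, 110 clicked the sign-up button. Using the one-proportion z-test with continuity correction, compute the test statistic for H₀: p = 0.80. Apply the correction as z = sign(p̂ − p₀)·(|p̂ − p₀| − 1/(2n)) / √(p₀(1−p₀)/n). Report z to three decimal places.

The sample proportion is 110/120 = 0.91667. p̂ − p₀ = 0.116667.
1/(2n) = 0.004167.
Corrected numerator: |0.116667| − 0.004167 = 0.112500.
Null standard error: √(0.80·0.20/120) = √0.001333333 = 0.036515.
z = +0.112500/0.036515 = 3.081.

z = 3.081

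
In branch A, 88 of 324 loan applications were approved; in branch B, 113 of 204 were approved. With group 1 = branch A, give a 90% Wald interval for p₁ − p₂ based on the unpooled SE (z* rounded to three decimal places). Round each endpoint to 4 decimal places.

(-0.3525, -0.2121)

p̂₁ = 88/324 = 0.27160, p̂₂ = 113/204 = 0.55392; p̂₁ − p̂₂ = -0.28232.
SE = √(0.000610604 + 0.001211238) = √0.001821842 = 0.042683.
z* = 1.645 at the 90% level. Margin of error = 0.07021.
Interval: -0.28232 ± 0.07021 → (-0.3525, -0.2121).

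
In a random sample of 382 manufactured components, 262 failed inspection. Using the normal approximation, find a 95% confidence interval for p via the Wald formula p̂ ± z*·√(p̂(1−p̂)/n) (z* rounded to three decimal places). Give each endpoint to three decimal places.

(0.639, 0.732)

The sample proportion is 262/382 = 0.68586.
SE(p̂) = √(0.68586·0.31414/382) = 0.023749.
z* = 1.960 at the 95% level.
Margin of error: 1.960 × 0.023749 = 0.04655.
So the interval runs from 0.639 to 0.732.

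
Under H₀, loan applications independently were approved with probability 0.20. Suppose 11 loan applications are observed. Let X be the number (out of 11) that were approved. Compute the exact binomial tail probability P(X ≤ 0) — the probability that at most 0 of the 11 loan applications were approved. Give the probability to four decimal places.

X is binomial with n = 11 and p = 0.20.
P(X ≤ 0) = C(11,0)·0.20^0·0.80^11.
= 0.085899 = 0.0859.

P = 0.0859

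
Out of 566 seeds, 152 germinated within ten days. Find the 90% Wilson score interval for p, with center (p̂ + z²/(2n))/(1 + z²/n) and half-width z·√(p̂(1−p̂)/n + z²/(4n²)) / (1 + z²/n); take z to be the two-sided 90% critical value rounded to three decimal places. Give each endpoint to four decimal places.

(0.2391, 0.3002)

p̂ = 152/566 = 0.26855; z = 1.645, so z² = 2.706025.
1 + z²/n = 1.004781.
Adjusted center: (0.26855 + z²/(2n))/1.004781 = 0.26965.
Radicand: p̂(1−p̂)/n + z²/(4n²) = 0.000347052 + 0.000002112 = 0.000349164.
Half-width = z·√(radicand)/denom = 1.645·0.018686/1.004781 = 0.03059.
CI: 0.26965 ± 0.03059 = (0.2391, 0.3002).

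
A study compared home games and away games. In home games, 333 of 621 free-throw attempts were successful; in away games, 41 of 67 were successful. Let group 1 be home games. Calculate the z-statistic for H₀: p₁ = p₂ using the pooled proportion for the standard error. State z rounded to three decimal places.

z = -1.182

Sample proportions: p̂₁ = 333/621 = 0.53623 and p̂₂ = 41/67 = 0.61194.
Pooling: p̂ = 374/688 = 0.54360.
Pooled SE = √[0.2480986·0.01653568] ≈ 0.064051.
z = (p̂₁ − p̂₂)/SE = (0.53623 − 0.61194)/0.064051 = -0.07571/0.064051 = -1.182.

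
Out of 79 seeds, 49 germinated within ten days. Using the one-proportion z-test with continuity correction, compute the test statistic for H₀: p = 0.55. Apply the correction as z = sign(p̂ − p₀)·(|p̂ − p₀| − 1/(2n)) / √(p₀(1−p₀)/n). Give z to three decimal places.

z = 1.142

Sample proportion p̂ = 49/79 = 0.62025. p̂ − p₀ = 0.070253.
Continuity correction 1/(2n) = 1/158 = 0.006329.
Corrected numerator: |0.070253| − 0.006329 = 0.063924.
SE₀ = √(0.55·0.45/79) = 0.055972.
z = (+)0.063924/0.055972 = 1.142.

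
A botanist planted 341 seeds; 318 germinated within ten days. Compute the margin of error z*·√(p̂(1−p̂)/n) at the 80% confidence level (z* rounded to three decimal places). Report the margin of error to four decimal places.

p̂ = 318/341 = 0.93255.
SE = √(p̂(1−p̂)/n) = √(0.062899/341) = 0.013581.
The 80% critical value is z* = 1.282.
ME = 1.282·0.013581 = 0.0174.

ME = 0.0174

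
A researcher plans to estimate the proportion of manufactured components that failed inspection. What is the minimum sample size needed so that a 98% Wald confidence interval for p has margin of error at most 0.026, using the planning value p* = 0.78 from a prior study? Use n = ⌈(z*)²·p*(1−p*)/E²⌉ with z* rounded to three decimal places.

For 98% confidence, z* = 2.326.
p*(1−p*) = 0.78·0.22 = 0.1716.
(z*)²·p*(1−p*)/E² = 5.410276·0.1716/0.000676 = 1373.378.
Rounding up, n = 1374.

n = 1374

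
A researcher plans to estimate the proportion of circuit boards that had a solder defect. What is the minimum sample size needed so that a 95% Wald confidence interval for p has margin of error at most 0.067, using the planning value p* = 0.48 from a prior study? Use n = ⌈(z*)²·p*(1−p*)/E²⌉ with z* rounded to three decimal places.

The 95% critical value is z* = 1.960.
p*(1−p*) = 0.48·0.52 = 0.2496.
Required n before rounding: 3.841600 × 0.2496 / 0.067² = 213.603.
⌈213.603⌉ = 214.

n = 214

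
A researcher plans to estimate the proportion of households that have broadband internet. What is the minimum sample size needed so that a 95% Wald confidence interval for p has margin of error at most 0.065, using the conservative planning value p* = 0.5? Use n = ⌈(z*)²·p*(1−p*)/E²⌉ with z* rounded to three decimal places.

z* = 1.960 at the 95% level.
p*(1−p*) = 0.2500.
Required n before rounding: 3.841600 × 0.2500 / 0.065² = 227.314.
Rounding up, n = 228.

n = 228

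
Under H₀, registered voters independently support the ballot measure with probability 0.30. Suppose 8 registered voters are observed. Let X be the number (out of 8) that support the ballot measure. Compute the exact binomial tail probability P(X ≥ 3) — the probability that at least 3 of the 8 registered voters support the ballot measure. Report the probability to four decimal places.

X is binomial with n = 8 and p = 0.30.
P(X ≥ 3) = Σ_{j=3}^{8} C(8,j)·0.30^j·0.70^{8−j}.
= 0.254122 + 0.136137 + 0.046675 + 0.010002 + 0.001225 + 0.000066 = 0.4482.

P = 0.4482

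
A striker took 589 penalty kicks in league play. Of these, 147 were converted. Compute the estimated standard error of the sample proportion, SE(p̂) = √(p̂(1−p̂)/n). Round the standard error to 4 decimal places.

SE = 0.0178

Sample proportion p̂ = 147/589 = 0.24958.
p̂(1−p̂) = 0.24958·0.75042 = 0.187290.
SE = √(0.187290/589) = √0.000317980 = 0.0178.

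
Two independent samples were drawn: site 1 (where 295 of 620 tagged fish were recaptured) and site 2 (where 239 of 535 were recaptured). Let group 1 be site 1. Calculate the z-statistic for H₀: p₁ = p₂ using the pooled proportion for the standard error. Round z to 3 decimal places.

p̂₁ = 295/620 = 0.47581, p̂₂ = 239/535 = 0.44673.
Pooling: p̂ = 534/1155 = 0.46234.
Pooled SE = √[0.2485815·0.00348206] ≈ 0.029421.
z = 0.02908/0.029421 = 0.988.

z = 0.988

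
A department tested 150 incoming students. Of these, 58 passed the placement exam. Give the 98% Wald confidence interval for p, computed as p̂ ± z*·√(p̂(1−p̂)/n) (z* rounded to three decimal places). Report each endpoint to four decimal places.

(0.2942, 0.4792)

p̂ = 58/150 = 0.38667.
SE = √(p̂(1−p̂)/n) = √(0.237156/150) = 0.039762.
z* = 2.326 at the 98% level.
Margin = 2.326·0.039762 = 0.09249.
CI: 0.38667 ± 0.09249 = (0.2942, 0.4792).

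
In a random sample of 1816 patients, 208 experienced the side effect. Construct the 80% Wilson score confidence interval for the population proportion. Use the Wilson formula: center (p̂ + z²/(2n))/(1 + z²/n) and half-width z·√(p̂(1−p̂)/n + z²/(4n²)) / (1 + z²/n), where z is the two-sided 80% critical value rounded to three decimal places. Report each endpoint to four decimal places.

p̂ = 208/1816 = 0.11454; z = 1.282, so z² = 1.643524.
1 + z²/n = 1.000905.
Adjusted center: (0.11454 + z²/(2n))/1.000905 = 0.11489.
Radicand: p̂(1−p̂)/n + z²/(4n²) = 0.000055847 + 0.000000125 = 0.000055972.
Half-width = 1.282·√0.000055972/1.000905 = 0.00958.
So the interval runs from 0.1053 to 0.1245.

(0.1053, 0.1245)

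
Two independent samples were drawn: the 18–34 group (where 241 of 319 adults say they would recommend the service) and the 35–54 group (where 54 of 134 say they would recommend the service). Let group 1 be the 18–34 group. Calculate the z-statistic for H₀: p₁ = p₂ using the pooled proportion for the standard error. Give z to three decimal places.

Sample proportions: p̂₁ = 241/319 = 0.75549 and p̂₂ = 54/134 = 0.40299.
Pooled p̂ = (241+54)/(319+134) = 295/453 = 0.65121.
Pooled SE = √[0.2271343·0.01059748] ≈ 0.049062.
z = (p̂₁ − p̂₂)/SE = (0.75549 − 0.40299)/0.049062 = 0.35250/0.049062 = 7.185.

z = 7.185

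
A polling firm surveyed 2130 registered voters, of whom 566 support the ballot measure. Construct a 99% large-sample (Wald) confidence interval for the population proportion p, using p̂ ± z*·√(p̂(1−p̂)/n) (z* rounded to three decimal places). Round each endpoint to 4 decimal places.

p̂ = 566/2130 = 0.26573.
SE(p̂) = √(0.26573·0.73427/2130) = 0.009571.
The 99% critical value is z* = 2.576.
Margin of error: 2.576 × 0.009571 = 0.02465.
Interval: 0.26573 ± 0.02465 → (0.2411, 0.2904).

(0.2411, 0.2904)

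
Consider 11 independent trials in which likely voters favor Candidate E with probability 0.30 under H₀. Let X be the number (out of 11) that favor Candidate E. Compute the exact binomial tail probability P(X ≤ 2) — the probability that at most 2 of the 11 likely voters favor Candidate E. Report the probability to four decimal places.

X ~ Binomial(n=11, p=0.30).
P(X ≤ 2) = C(11,0)·0.30^0·0.70^11 + C(11,1)·0.30^1·0.70^10 + C(11,2)·0.30^2·0.70^9.
= 0.019773 + 0.093217 + 0.199750 = 0.3127.

P = 0.3127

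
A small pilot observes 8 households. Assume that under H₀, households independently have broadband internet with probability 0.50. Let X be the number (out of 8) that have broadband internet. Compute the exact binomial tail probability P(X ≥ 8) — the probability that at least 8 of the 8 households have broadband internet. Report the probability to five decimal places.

P = 0.00391

X ~ Binomial(n=8, p=0.50).
P(X ≥ 8) = C(8,8)·0.50^8·0.50^0.
= 0.003906 = 0.00391.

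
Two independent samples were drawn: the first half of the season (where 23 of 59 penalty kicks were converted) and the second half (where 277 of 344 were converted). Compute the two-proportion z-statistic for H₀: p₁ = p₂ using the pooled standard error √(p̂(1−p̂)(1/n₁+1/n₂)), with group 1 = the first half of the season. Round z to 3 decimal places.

z = -6.758

Sample proportions: p̂₁ = 23/59 = 0.38983 and p̂₂ = 277/344 = 0.80523.
Pooled p̂ = (23+277)/(59+344) = 300/403 = 0.74442.
SE = √[p̂(1−p̂)(1/n₁+1/n₂)] = √[0.74442·0.25558·(1/59+1/344)] ≈ 0.061464.
z = (p̂₁ − p̂₂)/SE = (0.38983 − 0.80523)/0.061464 = -0.41540/0.061464 = -6.758.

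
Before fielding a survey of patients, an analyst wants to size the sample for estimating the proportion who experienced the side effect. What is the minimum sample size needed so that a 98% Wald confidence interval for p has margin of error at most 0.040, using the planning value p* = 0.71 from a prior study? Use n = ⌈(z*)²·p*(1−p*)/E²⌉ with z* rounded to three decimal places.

n = 697

For 98% confidence, z* = 2.326.
p*(1−p*) = 0.2059.
(z*)²·p*(1−p*)/E² = 5.410276·0.2059/0.001600 = 696.235.
⌈696.235⌉ = 697.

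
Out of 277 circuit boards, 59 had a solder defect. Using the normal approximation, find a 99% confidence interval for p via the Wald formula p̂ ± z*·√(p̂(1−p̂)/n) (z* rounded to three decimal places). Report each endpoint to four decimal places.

(0.1496, 0.2764)

With x = 59 successes in n = 277, p̂ = 0.21300.
SE(p̂) = √(0.21300·0.78700/277) = 0.024600.
For 99% confidence, z* = 2.576.
Margin = 2.576·0.024600 = 0.06337.
Interval: 0.21300 ± 0.06337 → (0.1496, 0.2764).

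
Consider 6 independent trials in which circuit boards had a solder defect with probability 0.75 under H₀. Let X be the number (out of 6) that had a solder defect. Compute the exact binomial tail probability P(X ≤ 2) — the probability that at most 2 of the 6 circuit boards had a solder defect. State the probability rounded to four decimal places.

X is binomial with n = 6 and p = 0.75.
P(X ≤ 2) = C(6,0)·0.75^0·0.25^6 + C(6,1)·0.75^1·0.25^5 + C(6,2)·0.75^2·0.25^4.
= 0.000244 + 0.004395 + 0.032959 = 0.0376.

P = 0.0376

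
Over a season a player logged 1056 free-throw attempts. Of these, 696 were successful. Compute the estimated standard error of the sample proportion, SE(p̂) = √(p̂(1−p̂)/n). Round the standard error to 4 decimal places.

SE = 0.0146

With x = 696 successes in n = 1056, p̂ = 0.65909.
p̂(1−p̂) = 0.224690.
Dividing by n and taking the root: √0.000212775 = 0.0146.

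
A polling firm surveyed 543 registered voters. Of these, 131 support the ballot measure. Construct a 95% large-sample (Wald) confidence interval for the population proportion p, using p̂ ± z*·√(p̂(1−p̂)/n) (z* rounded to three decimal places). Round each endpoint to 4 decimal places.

With x = 131 successes in n = 543, p̂ = 0.24125.
SE = √(p̂(1−p̂)/n) = √(0.183050/543) = 0.018361.
The 95% critical value is z* = 1.960.
Margin of error: 1.960 × 0.018361 = 0.03599.
So the interval runs from 0.2053 to 0.2772.

(0.2053, 0.2772)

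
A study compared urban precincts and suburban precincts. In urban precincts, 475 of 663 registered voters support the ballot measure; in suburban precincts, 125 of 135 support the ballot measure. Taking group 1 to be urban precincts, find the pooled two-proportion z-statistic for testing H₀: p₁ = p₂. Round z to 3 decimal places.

z = -5.137

p̂₁ = 475/663 = 0.71644, p̂₂ = 125/135 = 0.92593.
Pooled p̂ = (475+125)/(663+135) = 600/798 = 0.75188.
Pooled SE = √[0.1865566·0.00891570] ≈ 0.040783.
z = (p̂₁ − p̂₂)/SE = (0.71644 − 0.92593)/0.040783 = -0.20949/0.040783 = -5.137.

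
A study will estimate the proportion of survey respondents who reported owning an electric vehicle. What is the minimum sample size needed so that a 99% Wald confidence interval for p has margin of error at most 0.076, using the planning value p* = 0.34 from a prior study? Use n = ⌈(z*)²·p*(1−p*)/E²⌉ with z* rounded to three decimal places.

The 99% critical value is z* = 2.576.
p*(1−p*) = 0.34·0.66 = 0.2244.
(z*)²·p*(1−p*)/E² = 6.635776·0.2244/0.005776 = 257.803.
⌈257.803⌉ = 258.

n = 258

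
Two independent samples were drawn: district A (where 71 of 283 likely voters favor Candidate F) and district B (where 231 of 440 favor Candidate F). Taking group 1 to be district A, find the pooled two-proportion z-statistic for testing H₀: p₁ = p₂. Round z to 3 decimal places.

Sample proportions: p̂₁ = 71/283 = 0.25088 and p̂₂ = 231/440 = 0.52500.
Pooling: p̂ = 302/723 = 0.41770.
SE = √[p̂(1−p̂)(1/n₁+1/n₂)] = √[0.41770·0.58230·(1/283+1/440)] ≈ 0.037580.
z = -0.27412/0.037580 = -7.294.

z = -7.294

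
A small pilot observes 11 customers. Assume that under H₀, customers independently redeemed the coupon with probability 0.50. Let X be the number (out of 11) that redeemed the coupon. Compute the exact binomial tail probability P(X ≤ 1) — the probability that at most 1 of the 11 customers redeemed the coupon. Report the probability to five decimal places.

P = 0.00586

X is binomial with n = 11 and p = 0.50.
P(X ≤ 1) = C(11,0)·0.50^0·0.50^11 + C(11,1)·0.50^1·0.50^10.
= 0.000488 + 0.005371 = 0.00586.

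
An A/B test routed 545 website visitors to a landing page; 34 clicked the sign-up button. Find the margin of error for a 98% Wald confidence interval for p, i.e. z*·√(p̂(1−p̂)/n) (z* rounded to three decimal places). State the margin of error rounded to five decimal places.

The sample proportion is 34/545 = 0.06239.
SE(p̂) = √(0.06239·0.93761/545) = 0.010360.
z* = 2.326 at the 98% level.
So ME = 0.02410.

ME = 0.02410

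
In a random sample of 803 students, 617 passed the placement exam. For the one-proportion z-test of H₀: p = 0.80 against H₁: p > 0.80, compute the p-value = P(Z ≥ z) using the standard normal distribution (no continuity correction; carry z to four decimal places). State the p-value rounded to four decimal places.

The sample proportion is 617/803 = 0.76837.
Under H₀, SE = √(p₀(1−p₀)/n) = √(0.80·0.20/803) = √0.000199253 = 0.014116.
z = (p̂ − p₀)/SE = (617/803 − 0.80)/0.014116 ≈ -2.2409.
From the standard normal, P(Z ≥ z) = 0.9875.

p-value = 0.9875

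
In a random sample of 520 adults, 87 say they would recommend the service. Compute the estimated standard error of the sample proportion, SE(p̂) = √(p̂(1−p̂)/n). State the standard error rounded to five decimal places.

The sample proportion is 87/520 = 0.16731.
p̂(1−p̂) = 0.16731·0.83269 = 0.139317.
SE = √(0.139317/520) = √0.000267917 = 0.01637.

SE = 0.01637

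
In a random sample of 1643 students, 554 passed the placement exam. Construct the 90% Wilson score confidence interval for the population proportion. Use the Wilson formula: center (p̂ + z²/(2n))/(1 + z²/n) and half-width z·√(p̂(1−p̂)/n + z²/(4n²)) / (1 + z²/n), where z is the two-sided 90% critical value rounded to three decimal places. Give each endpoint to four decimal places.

Here p̂ = 554/1643 = 0.33719 and z = 1.645 (z² = 2.706025).
1 + z²/n = 1.001647.
Center = (0.33719 + 0.000824)/1.001647 = 0.33746.
Radicand: p̂(1−p̂)/n + z²/(4n²) = 0.000136027 + 0.000000251 = 0.000136278.
Half-width = z·√(radicand)/denom = 1.645·0.011674/1.001647 = 0.01917.
So the interval runs from 0.3183 to 0.3566.

(0.3183, 0.3566)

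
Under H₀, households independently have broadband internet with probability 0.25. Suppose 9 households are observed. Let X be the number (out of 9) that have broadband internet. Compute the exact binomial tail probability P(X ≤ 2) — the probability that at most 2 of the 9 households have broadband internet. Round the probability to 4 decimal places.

X ~ Binomial(n=9, p=0.25).
P(X ≤ 2) = C(9,0)·0.25^0·0.75^9 + C(9,1)·0.25^1·0.75^8 + C(9,2)·0.25^2·0.75^7.
= 0.075085 + 0.225254 + 0.300339 = 0.6007.

P = 0.6007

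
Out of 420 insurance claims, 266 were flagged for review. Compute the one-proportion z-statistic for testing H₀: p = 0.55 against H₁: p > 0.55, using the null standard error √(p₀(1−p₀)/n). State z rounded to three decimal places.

z = 3.433

The sample proportion is 266/420 = 0.63333.
SE₀ = √(0.55·0.45/420) = 0.024275.
z = (0.63333 − 0.55)/0.024275 = 0.08333/0.024275 = 3.433.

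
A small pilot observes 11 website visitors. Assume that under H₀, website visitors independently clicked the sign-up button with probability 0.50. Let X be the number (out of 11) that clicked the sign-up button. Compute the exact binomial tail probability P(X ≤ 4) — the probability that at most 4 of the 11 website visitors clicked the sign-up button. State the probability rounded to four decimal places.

P = 0.2744

X ~ Binomial(n=11, p=0.50).
P(X ≤ 4) = Σ_{j=0}^{4} C(11,j)·0.50^j·0.50^{11−j}.
= 0.000488 + 0.005371 + 0.026855 + 0.080566 + 0.161133 = 0.2744.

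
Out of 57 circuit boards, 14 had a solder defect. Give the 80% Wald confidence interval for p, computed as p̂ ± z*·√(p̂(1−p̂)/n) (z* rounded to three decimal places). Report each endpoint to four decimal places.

The sample proportion is 14/57 = 0.24561.
SE = √(p̂(1−p̂)/n) = √(0.185288/57) = 0.057015.
For 80% confidence, z* = 1.282.
Margin of error: 1.282 × 0.057015 = 0.07309.
So the interval runs from 0.1725 to 0.3187.

(0.1725, 0.3187)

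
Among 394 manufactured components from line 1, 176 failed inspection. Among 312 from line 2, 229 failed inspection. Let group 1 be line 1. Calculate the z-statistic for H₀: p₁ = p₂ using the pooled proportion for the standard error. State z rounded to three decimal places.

z = -7.665

p̂₁ = 176/394 = 0.44670, p̂₂ = 229/312 = 0.73397.
Pooling: p̂ = 405/706 = 0.57365.
Pooled SE = √[0.2445750·0.00574320] ≈ 0.037479.
z = -0.28727/0.037479 = -7.665.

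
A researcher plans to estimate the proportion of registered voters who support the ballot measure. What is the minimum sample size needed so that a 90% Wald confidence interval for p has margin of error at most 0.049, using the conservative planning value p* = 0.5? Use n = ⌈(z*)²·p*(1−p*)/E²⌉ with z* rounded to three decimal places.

n = 282

For 90% confidence, z* = 1.645.
p*(1−p*) = 0.50·0.50 = 0.2500.
Required n before rounding: 2.706025 × 0.2500 / 0.049² = 281.760.
Rounding up, n = 282.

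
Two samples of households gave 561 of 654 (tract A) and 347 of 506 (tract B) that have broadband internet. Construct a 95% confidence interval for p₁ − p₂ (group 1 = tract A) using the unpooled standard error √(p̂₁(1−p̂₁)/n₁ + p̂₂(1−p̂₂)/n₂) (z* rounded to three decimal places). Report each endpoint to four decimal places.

(0.1235, 0.2205)

p̂₁ = 561/654 = 0.85780, p̂₂ = 347/506 = 0.68577; p̂₁ − p̂₂ = 0.17203.
Unpooled SE = √(p̂₁(1−p̂₁)/n₁ + p̂₂(1−p̂₂)/n₂) = √(0.000186514 + 0.000425868) = 0.024746.
z* = 1.960 at the 95% level. Margin = 1.960·0.024746 = 0.04850.
Interval: 0.17203 ± 0.04850 → (0.1235, 0.2205).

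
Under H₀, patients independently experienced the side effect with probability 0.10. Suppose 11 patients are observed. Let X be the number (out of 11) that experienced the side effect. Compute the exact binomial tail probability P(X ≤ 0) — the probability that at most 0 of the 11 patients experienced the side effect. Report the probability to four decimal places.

X is binomial with n = 11 and p = 0.10.
P(X ≤ 0) = C(11,0)·0.10^0·0.90^11.
= 0.313811 = 0.3138.

P = 0.3138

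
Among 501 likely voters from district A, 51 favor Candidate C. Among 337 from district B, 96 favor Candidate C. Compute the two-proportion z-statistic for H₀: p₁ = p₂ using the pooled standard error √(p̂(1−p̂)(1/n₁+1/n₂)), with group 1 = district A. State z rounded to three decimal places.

Sample proportions: p̂₁ = 51/501 = 0.10180 and p̂₂ = 96/337 = 0.28487.
Pooling: p̂ = 147/838 = 0.17542.
Pooled SE = √[0.1446463·0.00496337] ≈ 0.026794.
z = -0.18307/0.026794 = -6.832.

z = -6.832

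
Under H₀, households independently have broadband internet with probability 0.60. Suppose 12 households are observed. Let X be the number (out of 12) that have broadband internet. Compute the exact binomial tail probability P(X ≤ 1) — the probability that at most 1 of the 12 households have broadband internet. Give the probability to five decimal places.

X ~ Binomial(n=12, p=0.60).
P(X ≤ 1) = C(12,0)·0.60^0·0.40^12 + C(12,1)·0.60^1·0.40^11.
= 0.000017 + 0.000302 = 0.00032.

P = 0.00032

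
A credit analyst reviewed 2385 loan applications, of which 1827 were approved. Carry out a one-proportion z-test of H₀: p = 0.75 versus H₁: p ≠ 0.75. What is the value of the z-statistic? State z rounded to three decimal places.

With x = 1827 successes in n = 2385, p̂ = 0.76604.
Under H₀, SE = √(p₀(1−p₀)/n) = √(0.75·0.25/2385) = √0.000078616 = 0.008867.
z = (p̂ − p₀)/SE = (0.76604 − 0.75)/0.008867 = 1.809.

z = 1.809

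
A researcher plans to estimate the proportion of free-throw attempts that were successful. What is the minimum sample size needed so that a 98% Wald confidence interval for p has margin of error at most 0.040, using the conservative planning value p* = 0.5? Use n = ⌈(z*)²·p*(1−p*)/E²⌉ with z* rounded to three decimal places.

For 98% confidence, z* = 2.326.
p*(1−p*) = 0.2500.
Required n before rounding: 5.410276 × 0.2500 / 0.040² = 845.356.
⌈845.356⌉ = 846.

n = 846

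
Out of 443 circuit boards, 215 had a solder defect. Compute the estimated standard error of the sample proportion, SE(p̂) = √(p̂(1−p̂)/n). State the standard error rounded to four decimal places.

SE = 0.0237

Sample proportion p̂ = 215/443 = 0.48533.
p̂(1−p̂) = 0.249785.
SE = √(0.249785/443) = 0.0237.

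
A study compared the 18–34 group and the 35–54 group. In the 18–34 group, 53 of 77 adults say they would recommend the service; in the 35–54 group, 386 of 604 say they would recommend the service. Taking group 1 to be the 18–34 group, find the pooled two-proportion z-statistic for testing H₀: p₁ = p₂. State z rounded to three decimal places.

z = 0.850

p̂₁ = 53/77 = 0.68831, p̂₂ = 386/604 = 0.63907.
Pooling: p̂ = 439/681 = 0.64464.
Pooled SE = √[0.2290792·0.01464264] ≈ 0.057917.
z = 0.04924/0.057917 = 0.850.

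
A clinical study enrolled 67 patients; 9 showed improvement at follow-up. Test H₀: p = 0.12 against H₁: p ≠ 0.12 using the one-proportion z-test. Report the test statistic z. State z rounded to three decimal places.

z = 0.361

The sample proportion is 9/67 = 0.13433.
Null standard error: √(0.12·0.88/67) = √0.001576119 = 0.039700.
Test statistic: z = 0.01433/0.039700 = 0.361.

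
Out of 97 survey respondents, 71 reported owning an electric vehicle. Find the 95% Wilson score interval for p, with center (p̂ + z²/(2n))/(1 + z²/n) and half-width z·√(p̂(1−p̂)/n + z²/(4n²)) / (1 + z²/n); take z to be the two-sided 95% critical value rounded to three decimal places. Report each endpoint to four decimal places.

(0.6362, 0.8100)

p̂ = 71/97 = 0.73196; z = 1.960, so z² = 3.841600.
1 + z²/n = 1.039604.
Center = (0.73196 + 0.019802)/1.039604 = 0.72312.
Radicand: p̂(1−p̂)/n + z²/(4n²) = 0.002022630 + 0.000102072 = 0.002124702.
Half-width = 1.960·√0.002124702/1.039604 = 0.08690.
So the interval runs from 0.6362 to 0.8100.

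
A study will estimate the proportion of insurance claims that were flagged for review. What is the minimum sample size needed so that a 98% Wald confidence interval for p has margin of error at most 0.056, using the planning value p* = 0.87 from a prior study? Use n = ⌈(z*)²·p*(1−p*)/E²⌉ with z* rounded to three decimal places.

z* = 2.326 at the 98% level.
p*(1−p*) = 0.87·0.13 = 0.1131.
(z*)²·p*(1−p*)/E² = 5.410276·0.1131/0.003136 = 195.122.
⌈195.122⌉ = 196.

n = 196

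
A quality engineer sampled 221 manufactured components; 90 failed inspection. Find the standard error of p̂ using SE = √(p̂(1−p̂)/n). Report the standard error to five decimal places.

p̂ = 90/221 = 0.40724.
p̂(1−p̂) = 0.40724·0.59276 = 0.241396.
Dividing by n and taking the root: √0.001092290 = 0.03305.

SE = 0.03305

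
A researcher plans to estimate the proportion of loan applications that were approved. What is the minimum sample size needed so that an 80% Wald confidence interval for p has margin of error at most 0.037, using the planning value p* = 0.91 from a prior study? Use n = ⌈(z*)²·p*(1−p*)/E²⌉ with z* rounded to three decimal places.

For 80% confidence, z* = 1.282.
p*(1−p*) = 0.0819.
(z*)²·p*(1−p*)/E² = 1.643524·0.0819/0.001369 = 98.323.
Rounding up, n = 99.

n = 99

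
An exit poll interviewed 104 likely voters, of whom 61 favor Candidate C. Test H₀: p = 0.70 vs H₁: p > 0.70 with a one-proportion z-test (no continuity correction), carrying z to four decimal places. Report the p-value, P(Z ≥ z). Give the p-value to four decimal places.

p-value = 0.9942

The sample proportion is 61/104 = 0.58654.
Under H₀, SE = √(p₀(1−p₀)/n) = √(0.70·0.30/104) = √0.002019231 = 0.044936.
z = (p̂ − p₀)/SE = (61/104 − 0.70)/0.044936 ≈ -2.5250.
p-value = P(Z ≥ z) with z = -2.5250 → 0.9942.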